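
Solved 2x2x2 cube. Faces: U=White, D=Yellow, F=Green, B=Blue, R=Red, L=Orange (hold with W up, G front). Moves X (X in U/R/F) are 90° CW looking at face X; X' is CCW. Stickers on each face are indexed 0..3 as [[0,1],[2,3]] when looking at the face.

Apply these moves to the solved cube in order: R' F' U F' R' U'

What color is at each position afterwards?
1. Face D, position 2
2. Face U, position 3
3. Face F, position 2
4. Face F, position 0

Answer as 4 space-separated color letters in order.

After move 1 (R'): R=RRRR U=WBWB F=GWGW D=YGYG B=YBYB
After move 2 (F'): F=WWGG U=WBRR R=GRYR D=OOYG L=OBOW
After move 3 (U): U=RWRB F=GRGG R=YBYR B=OBYB L=WWOW
After move 4 (F'): F=RGGG U=RWYY R=OBOR D=WWYG L=WBOR
After move 5 (R'): R=BROO U=RYYO F=RWGY D=WGYG B=GBWB
After move 6 (U'): U=YORY F=WBGY R=RWOO B=BRWB L=GBOR
Query 1: D[2] = Y
Query 2: U[3] = Y
Query 3: F[2] = G
Query 4: F[0] = W

Answer: Y Y G W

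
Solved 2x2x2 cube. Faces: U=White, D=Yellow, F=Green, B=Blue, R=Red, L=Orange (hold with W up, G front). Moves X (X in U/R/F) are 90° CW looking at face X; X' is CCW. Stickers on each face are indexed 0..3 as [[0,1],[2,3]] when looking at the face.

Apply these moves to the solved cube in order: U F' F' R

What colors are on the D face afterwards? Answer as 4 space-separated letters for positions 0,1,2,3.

After move 1 (U): U=WWWW F=RRGG R=BBRR B=OOBB L=GGOO
After move 2 (F'): F=RGRG U=WWBR R=YBYR D=GOYY L=GWOW
After move 3 (F'): F=GGRR U=WWYY R=OBGR D=WWYY L=GROB
After move 4 (R): R=GORB U=WGYR F=GWRY D=WBYO B=YOWB
Query: D face = WBYO

Answer: W B Y O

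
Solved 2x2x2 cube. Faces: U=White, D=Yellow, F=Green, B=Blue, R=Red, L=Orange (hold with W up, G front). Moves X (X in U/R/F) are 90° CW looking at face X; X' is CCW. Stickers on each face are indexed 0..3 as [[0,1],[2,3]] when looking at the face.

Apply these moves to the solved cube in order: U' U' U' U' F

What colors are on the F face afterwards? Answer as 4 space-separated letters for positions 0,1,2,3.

Answer: G G G G

Derivation:
After move 1 (U'): U=WWWW F=OOGG R=GGRR B=RRBB L=BBOO
After move 2 (U'): U=WWWW F=BBGG R=OORR B=GGBB L=RROO
After move 3 (U'): U=WWWW F=RRGG R=BBRR B=OOBB L=GGOO
After move 4 (U'): U=WWWW F=GGGG R=RRRR B=BBBB L=OOOO
After move 5 (F): F=GGGG U=WWOO R=WRWR D=RRYY L=OYOY
Query: F face = GGGG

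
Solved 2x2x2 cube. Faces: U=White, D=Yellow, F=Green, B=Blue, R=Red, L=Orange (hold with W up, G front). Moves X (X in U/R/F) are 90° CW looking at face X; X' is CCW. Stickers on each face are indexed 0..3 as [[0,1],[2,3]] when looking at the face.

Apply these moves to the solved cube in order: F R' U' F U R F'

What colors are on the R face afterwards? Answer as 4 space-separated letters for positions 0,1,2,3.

Answer: R R W R

Derivation:
After move 1 (F): F=GGGG U=WWOO R=WRWR D=RRYY L=OYOY
After move 2 (R'): R=RRWW U=WBOB F=GWGO D=RGYG B=YBRB
After move 3 (U'): U=BBWO F=OYGO R=GWWW B=RRRB L=YBOY
After move 4 (F): F=GOOY U=BBYB R=WWOW D=WGYG L=YROG
After move 5 (U): U=YBBB F=WWOY R=RROW B=YRRB L=GOOG
After move 6 (R): R=ORWR U=YWBY F=WGOG D=WRYY B=BRBB
After move 7 (F'): F=GGWO U=YWOW R=RRWR D=OGYY L=GYOB
Query: R face = RRWR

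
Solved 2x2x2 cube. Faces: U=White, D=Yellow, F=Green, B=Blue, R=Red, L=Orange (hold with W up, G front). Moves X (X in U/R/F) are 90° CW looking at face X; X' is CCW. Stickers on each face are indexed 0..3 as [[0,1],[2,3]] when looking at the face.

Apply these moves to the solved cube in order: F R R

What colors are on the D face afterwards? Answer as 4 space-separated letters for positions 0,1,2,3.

Answer: R W Y O

Derivation:
After move 1 (F): F=GGGG U=WWOO R=WRWR D=RRYY L=OYOY
After move 2 (R): R=WWRR U=WGOG F=GRGY D=RBYB B=OBWB
After move 3 (R): R=RWRW U=WROY F=GBGB D=RWYO B=GBGB
Query: D face = RWYO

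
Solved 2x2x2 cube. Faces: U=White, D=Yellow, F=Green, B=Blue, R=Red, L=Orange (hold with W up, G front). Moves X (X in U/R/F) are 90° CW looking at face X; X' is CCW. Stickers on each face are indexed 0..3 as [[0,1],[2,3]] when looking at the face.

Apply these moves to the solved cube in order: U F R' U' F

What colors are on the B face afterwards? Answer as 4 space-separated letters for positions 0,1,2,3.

After move 1 (U): U=WWWW F=RRGG R=BBRR B=OOBB L=GGOO
After move 2 (F): F=GRGR U=WWOG R=WBWR D=RBYY L=GYOY
After move 3 (R'): R=BRWW U=WBOO F=GWGG D=RRYR B=YOBB
After move 4 (U'): U=BOWO F=GYGG R=GWWW B=BRBB L=YOOY
After move 5 (F): F=GGGY U=BOYO R=WWOW D=WGYR L=YROR
Query: B face = BRBB

Answer: B R B B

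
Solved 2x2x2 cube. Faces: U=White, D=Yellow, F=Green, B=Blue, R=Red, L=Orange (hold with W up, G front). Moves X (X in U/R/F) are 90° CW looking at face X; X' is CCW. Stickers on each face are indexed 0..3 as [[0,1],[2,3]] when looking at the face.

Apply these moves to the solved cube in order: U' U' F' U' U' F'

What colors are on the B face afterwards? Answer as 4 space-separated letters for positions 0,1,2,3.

Answer: B G B B

Derivation:
After move 1 (U'): U=WWWW F=OOGG R=GGRR B=RRBB L=BBOO
After move 2 (U'): U=WWWW F=BBGG R=OORR B=GGBB L=RROO
After move 3 (F'): F=BGBG U=WWOR R=YOYR D=ROYY L=RWOW
After move 4 (U'): U=WRWO F=RWBG R=BGYR B=YOBB L=GGOW
After move 5 (U'): U=ROWW F=GGBG R=RWYR B=BGBB L=YOOW
After move 6 (F'): F=GGGB U=RORY R=OWRR D=OWYY L=YWOW
Query: B face = BGBB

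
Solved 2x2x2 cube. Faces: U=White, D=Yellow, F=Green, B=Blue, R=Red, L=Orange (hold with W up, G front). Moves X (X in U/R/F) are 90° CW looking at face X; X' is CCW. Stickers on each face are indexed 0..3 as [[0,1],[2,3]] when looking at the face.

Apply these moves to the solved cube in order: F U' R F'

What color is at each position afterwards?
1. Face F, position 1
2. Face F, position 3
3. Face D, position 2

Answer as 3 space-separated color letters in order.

After move 1 (F): F=GGGG U=WWOO R=WRWR D=RRYY L=OYOY
After move 2 (U'): U=WOWO F=OYGG R=GGWR B=WRBB L=BBOY
After move 3 (R): R=WGRG U=WYWG F=ORGY D=RBYW B=OROB
After move 4 (F'): F=RYOG U=WYWR R=BGRG D=BYYW L=BGOW
Query 1: F[1] = Y
Query 2: F[3] = G
Query 3: D[2] = Y

Answer: Y G Y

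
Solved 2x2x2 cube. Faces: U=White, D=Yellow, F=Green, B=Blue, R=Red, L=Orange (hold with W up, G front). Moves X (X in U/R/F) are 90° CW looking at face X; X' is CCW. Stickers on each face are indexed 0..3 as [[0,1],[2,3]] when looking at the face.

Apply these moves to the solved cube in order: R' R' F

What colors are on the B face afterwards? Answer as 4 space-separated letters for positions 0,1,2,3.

Answer: G B G B

Derivation:
After move 1 (R'): R=RRRR U=WBWB F=GWGW D=YGYG B=YBYB
After move 2 (R'): R=RRRR U=WYWY F=GBGB D=YWYW B=GBGB
After move 3 (F): F=GGBB U=WYOO R=WRYR D=RRYW L=OYOW
Query: B face = GBGB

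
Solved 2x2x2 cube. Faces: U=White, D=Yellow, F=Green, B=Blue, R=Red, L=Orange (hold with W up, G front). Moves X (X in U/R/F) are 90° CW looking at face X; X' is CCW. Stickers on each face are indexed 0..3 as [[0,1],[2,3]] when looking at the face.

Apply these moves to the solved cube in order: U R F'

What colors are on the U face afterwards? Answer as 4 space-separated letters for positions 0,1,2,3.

After move 1 (U): U=WWWW F=RRGG R=BBRR B=OOBB L=GGOO
After move 2 (R): R=RBRB U=WRWG F=RYGY D=YBYO B=WOWB
After move 3 (F'): F=YYRG U=WRRR R=BBYB D=GOYO L=GGOW
Query: U face = WRRR

Answer: W R R R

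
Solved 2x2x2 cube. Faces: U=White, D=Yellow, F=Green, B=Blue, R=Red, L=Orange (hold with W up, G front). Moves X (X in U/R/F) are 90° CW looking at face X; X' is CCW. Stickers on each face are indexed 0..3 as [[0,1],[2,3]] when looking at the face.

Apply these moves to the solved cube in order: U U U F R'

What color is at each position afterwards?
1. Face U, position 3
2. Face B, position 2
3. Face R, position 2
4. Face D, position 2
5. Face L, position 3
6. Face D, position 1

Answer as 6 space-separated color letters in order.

After move 1 (U): U=WWWW F=RRGG R=BBRR B=OOBB L=GGOO
After move 2 (U): U=WWWW F=BBGG R=OORR B=GGBB L=RROO
After move 3 (U): U=WWWW F=OOGG R=GGRR B=RRBB L=BBOO
After move 4 (F): F=GOGO U=WWOB R=WGWR D=RGYY L=BYOY
After move 5 (R'): R=GRWW U=WBOR F=GWGB D=ROYO B=YRGB
Query 1: U[3] = R
Query 2: B[2] = G
Query 3: R[2] = W
Query 4: D[2] = Y
Query 5: L[3] = Y
Query 6: D[1] = O

Answer: R G W Y Y O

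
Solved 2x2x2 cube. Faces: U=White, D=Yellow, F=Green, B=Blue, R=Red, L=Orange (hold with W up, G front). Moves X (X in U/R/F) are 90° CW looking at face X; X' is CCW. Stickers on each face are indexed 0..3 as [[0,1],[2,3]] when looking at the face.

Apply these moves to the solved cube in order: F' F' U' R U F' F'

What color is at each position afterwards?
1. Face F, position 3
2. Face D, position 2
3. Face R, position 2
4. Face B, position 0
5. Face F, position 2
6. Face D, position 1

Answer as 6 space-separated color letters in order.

After move 1 (F'): F=GGGG U=WWRR R=YRYR D=OOYY L=OWOW
After move 2 (F'): F=GGGG U=WWYY R=OROR D=WWYY L=OROR
After move 3 (U'): U=WYWY F=ORGG R=GGOR B=ORBB L=BBOR
After move 4 (R): R=OGRG U=WRWG F=OWGY D=WBYO B=YRYB
After move 5 (U): U=WWGR F=OGGY R=YRRG B=BBYB L=OWOR
After move 6 (F'): F=GYOG U=WWYR R=BRWG D=WRYO L=OROG
After move 7 (F'): F=YGGO U=WWBW R=RRWG D=RGYO L=OROY
Query 1: F[3] = O
Query 2: D[2] = Y
Query 3: R[2] = W
Query 4: B[0] = B
Query 5: F[2] = G
Query 6: D[1] = G

Answer: O Y W B G G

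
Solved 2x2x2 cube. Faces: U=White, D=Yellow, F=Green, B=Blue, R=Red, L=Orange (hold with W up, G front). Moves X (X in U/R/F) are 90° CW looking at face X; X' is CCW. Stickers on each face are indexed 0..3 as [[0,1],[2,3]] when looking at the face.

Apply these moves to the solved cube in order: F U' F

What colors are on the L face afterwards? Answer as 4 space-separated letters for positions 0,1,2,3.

Answer: B R O R

Derivation:
After move 1 (F): F=GGGG U=WWOO R=WRWR D=RRYY L=OYOY
After move 2 (U'): U=WOWO F=OYGG R=GGWR B=WRBB L=BBOY
After move 3 (F): F=GOGY U=WOYB R=WGOR D=WGYY L=BROR
Query: L face = BROR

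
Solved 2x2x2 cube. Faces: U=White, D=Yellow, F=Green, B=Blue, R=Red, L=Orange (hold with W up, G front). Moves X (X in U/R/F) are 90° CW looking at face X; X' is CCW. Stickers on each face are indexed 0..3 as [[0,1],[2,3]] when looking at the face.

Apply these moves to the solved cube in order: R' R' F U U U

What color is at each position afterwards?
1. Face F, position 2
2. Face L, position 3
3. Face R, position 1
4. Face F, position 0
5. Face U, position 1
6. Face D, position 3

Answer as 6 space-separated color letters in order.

Answer: B W G O O W

Derivation:
After move 1 (R'): R=RRRR U=WBWB F=GWGW D=YGYG B=YBYB
After move 2 (R'): R=RRRR U=WYWY F=GBGB D=YWYW B=GBGB
After move 3 (F): F=GGBB U=WYOO R=WRYR D=RRYW L=OYOW
After move 4 (U): U=OWOY F=WRBB R=GBYR B=OYGB L=GGOW
After move 5 (U): U=OOYW F=GBBB R=OYYR B=GGGB L=WROW
After move 6 (U): U=YOWO F=OYBB R=GGYR B=WRGB L=GBOW
Query 1: F[2] = B
Query 2: L[3] = W
Query 3: R[1] = G
Query 4: F[0] = O
Query 5: U[1] = O
Query 6: D[3] = W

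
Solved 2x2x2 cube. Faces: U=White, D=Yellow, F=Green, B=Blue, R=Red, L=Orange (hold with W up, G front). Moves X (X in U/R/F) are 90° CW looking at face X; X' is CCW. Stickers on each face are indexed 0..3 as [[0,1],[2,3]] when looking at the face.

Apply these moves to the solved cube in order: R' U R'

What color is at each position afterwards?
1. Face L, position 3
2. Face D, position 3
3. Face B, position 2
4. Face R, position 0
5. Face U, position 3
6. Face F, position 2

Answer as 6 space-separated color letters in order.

Answer: O W G B O G

Derivation:
After move 1 (R'): R=RRRR U=WBWB F=GWGW D=YGYG B=YBYB
After move 2 (U): U=WWBB F=RRGW R=YBRR B=OOYB L=GWOO
After move 3 (R'): R=BRYR U=WYBO F=RWGB D=YRYW B=GOGB
Query 1: L[3] = O
Query 2: D[3] = W
Query 3: B[2] = G
Query 4: R[0] = B
Query 5: U[3] = O
Query 6: F[2] = G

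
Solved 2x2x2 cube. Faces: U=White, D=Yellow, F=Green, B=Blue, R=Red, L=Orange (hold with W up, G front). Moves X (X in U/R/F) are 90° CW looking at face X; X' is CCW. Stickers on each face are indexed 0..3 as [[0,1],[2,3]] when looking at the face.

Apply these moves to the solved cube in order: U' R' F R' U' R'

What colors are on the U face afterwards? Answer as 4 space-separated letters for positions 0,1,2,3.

After move 1 (U'): U=WWWW F=OOGG R=GGRR B=RRBB L=BBOO
After move 2 (R'): R=GRGR U=WBWR F=OWGW D=YOYG B=YRYB
After move 3 (F): F=GOWW U=WBOB R=WRRR D=GGYG L=BYOO
After move 4 (R'): R=RRWR U=WYOY F=GBWB D=GOYW B=GRGB
After move 5 (U'): U=YYWO F=BYWB R=GBWR B=RRGB L=GROO
After move 6 (R'): R=BRGW U=YGWR F=BYWO D=GYYB B=WROB
Query: U face = YGWR

Answer: Y G W R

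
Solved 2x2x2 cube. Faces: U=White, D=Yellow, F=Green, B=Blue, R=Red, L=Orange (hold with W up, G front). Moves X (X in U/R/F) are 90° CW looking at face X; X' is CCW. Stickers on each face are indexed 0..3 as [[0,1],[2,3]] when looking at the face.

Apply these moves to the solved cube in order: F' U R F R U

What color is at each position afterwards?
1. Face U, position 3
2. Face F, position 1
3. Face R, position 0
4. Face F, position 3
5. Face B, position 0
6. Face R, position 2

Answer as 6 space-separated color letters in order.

Answer: Y R G O G B

Derivation:
After move 1 (F'): F=GGGG U=WWRR R=YRYR D=OOYY L=OWOW
After move 2 (U): U=RWRW F=YRGG R=BBYR B=OWBB L=GGOW
After move 3 (R): R=YBRB U=RRRG F=YOGY D=OBYO B=WWWB
After move 4 (F): F=GYYO U=RRWG R=RBGB D=RYYO L=GOOB
After move 5 (R): R=GRBB U=RYWO F=GYYO D=RWYW B=GWRB
After move 6 (U): U=WROY F=GRYO R=GWBB B=GORB L=GYOB
Query 1: U[3] = Y
Query 2: F[1] = R
Query 3: R[0] = G
Query 4: F[3] = O
Query 5: B[0] = G
Query 6: R[2] = B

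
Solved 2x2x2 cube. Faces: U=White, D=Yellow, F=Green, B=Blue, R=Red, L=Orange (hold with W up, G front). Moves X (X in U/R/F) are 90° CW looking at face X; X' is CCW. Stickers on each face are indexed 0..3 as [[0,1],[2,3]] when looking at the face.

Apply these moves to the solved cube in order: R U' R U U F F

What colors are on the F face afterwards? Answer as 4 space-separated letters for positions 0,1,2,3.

After move 1 (R): R=RRRR U=WGWG F=GYGY D=YBYB B=WBWB
After move 2 (U'): U=GGWW F=OOGY R=GYRR B=RRWB L=WBOO
After move 3 (R): R=RGRY U=GOWY F=OBGB D=YWYR B=WRGB
After move 4 (U): U=WGYO F=RGGB R=WRRY B=WBGB L=OBOO
After move 5 (U): U=YWOG F=WRGB R=WBRY B=OBGB L=RGOO
After move 6 (F): F=GWBR U=YWOG R=OBGY D=RWYR L=RYOW
After move 7 (F): F=BGRW U=YWWY R=OBGY D=GOYR L=RROW
Query: F face = BGRW

Answer: B G R W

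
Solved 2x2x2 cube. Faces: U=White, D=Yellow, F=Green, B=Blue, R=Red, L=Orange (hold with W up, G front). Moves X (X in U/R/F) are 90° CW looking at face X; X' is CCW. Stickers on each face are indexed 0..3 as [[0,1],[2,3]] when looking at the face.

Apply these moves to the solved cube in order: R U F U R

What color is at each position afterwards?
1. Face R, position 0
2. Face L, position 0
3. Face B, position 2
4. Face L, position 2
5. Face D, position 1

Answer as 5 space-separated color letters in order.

After move 1 (R): R=RRRR U=WGWG F=GYGY D=YBYB B=WBWB
After move 2 (U): U=WWGG F=RRGY R=WBRR B=OOWB L=GYOO
After move 3 (F): F=GRYR U=WWOY R=GBGR D=RWYB L=GYOB
After move 4 (U): U=OWYW F=GBYR R=OOGR B=GYWB L=GROB
After move 5 (R): R=GORO U=OBYR F=GWYB D=RWYG B=WYWB
Query 1: R[0] = G
Query 2: L[0] = G
Query 3: B[2] = W
Query 4: L[2] = O
Query 5: D[1] = W

Answer: G G W O W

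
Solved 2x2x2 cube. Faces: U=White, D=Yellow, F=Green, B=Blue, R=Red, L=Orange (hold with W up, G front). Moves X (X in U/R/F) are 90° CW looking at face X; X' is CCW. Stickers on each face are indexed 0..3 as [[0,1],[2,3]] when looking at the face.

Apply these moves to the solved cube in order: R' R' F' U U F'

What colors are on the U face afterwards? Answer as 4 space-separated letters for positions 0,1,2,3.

Answer: R R O Y

Derivation:
After move 1 (R'): R=RRRR U=WBWB F=GWGW D=YGYG B=YBYB
After move 2 (R'): R=RRRR U=WYWY F=GBGB D=YWYW B=GBGB
After move 3 (F'): F=BBGG U=WYRR R=WRYR D=OOYW L=OYOW
After move 4 (U): U=RWRY F=WRGG R=GBYR B=OYGB L=BBOW
After move 5 (U): U=RRYW F=GBGG R=OYYR B=BBGB L=WROW
After move 6 (F'): F=BGGG U=RROY R=OYOR D=RWYW L=WWOY
Query: U face = RROY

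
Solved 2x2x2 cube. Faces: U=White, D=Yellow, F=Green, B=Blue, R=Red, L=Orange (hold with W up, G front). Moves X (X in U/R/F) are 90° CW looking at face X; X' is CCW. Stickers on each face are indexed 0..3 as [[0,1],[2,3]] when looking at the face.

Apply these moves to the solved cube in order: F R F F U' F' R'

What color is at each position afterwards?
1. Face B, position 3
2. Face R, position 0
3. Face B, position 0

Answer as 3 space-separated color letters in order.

After move 1 (F): F=GGGG U=WWOO R=WRWR D=RRYY L=OYOY
After move 2 (R): R=WWRR U=WGOG F=GRGY D=RBYB B=OBWB
After move 3 (F): F=GGYR U=WGYY R=OWGR D=RWYB L=OROB
After move 4 (F): F=YGRG U=WGBR R=YWYR D=GOYB L=OROW
After move 5 (U'): U=GRWB F=ORRG R=YGYR B=YWWB L=OBOW
After move 6 (F'): F=RGOR U=GRYY R=OGGR D=BWYB L=OBOW
After move 7 (R'): R=GROG U=GWYY F=RROY D=BGYR B=BWWB
Query 1: B[3] = B
Query 2: R[0] = G
Query 3: B[0] = B

Answer: B G B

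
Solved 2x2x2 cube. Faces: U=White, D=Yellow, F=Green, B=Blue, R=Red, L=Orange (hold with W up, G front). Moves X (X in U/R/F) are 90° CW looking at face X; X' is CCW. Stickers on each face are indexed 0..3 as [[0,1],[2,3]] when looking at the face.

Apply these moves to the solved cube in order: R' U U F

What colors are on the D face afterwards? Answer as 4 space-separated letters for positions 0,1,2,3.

Answer: R O Y G

Derivation:
After move 1 (R'): R=RRRR U=WBWB F=GWGW D=YGYG B=YBYB
After move 2 (U): U=WWBB F=RRGW R=YBRR B=OOYB L=GWOO
After move 3 (U): U=BWBW F=YBGW R=OORR B=GWYB L=RROO
After move 4 (F): F=GYWB U=BWOR R=BOWR D=ROYG L=RYOG
Query: D face = ROYG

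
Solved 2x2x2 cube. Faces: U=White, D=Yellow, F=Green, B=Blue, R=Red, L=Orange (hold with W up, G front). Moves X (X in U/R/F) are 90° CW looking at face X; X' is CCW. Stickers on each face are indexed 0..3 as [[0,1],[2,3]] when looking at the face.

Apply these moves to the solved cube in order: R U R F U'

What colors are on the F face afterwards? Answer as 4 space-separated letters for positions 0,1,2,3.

Answer: G Y B B

Derivation:
After move 1 (R): R=RRRR U=WGWG F=GYGY D=YBYB B=WBWB
After move 2 (U): U=WWGG F=RRGY R=WBRR B=OOWB L=GYOO
After move 3 (R): R=RWRB U=WRGY F=RBGB D=YWYO B=GOWB
After move 4 (F): F=GRBB U=WROY R=GWYB D=RRYO L=GYOW
After move 5 (U'): U=RYWO F=GYBB R=GRYB B=GWWB L=GOOW
Query: F face = GYBB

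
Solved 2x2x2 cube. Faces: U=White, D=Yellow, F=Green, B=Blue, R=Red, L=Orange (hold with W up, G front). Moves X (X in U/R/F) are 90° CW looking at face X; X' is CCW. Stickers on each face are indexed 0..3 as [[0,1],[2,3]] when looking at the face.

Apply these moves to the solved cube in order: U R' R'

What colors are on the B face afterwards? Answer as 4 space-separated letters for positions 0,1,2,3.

After move 1 (U): U=WWWW F=RRGG R=BBRR B=OOBB L=GGOO
After move 2 (R'): R=BRBR U=WBWO F=RWGW D=YRYG B=YOYB
After move 3 (R'): R=RRBB U=WYWY F=RBGO D=YWYW B=GORB
Query: B face = GORB

Answer: G O R B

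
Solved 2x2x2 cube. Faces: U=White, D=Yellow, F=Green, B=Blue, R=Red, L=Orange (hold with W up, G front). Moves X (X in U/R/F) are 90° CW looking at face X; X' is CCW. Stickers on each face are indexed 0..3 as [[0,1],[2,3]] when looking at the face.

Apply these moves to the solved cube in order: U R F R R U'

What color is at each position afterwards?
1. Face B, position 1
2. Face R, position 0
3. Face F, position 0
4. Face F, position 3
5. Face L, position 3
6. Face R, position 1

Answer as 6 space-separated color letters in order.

Answer: G G G W B W

Derivation:
After move 1 (U): U=WWWW F=RRGG R=BBRR B=OOBB L=GGOO
After move 2 (R): R=RBRB U=WRWG F=RYGY D=YBYO B=WOWB
After move 3 (F): F=GRYY U=WROG R=WBGB D=RRYO L=GYOB
After move 4 (R): R=GWBB U=WROY F=GRYO D=RWYW B=GORB
After move 5 (R): R=BGBW U=WROO F=GWYW D=RRYG B=YORB
After move 6 (U'): U=ROWO F=GYYW R=GWBW B=BGRB L=YOOB
Query 1: B[1] = G
Query 2: R[0] = G
Query 3: F[0] = G
Query 4: F[3] = W
Query 5: L[3] = B
Query 6: R[1] = W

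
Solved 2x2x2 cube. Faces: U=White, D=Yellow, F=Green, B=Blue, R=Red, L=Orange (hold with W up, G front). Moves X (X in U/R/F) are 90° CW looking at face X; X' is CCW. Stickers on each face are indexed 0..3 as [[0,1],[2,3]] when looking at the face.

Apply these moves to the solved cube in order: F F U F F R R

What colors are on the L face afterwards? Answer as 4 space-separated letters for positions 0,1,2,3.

After move 1 (F): F=GGGG U=WWOO R=WRWR D=RRYY L=OYOY
After move 2 (F): F=GGGG U=WWYY R=OROR D=WWYY L=OROR
After move 3 (U): U=YWYW F=ORGG R=BBOR B=ORBB L=GGOR
After move 4 (F): F=GOGR U=YWRG R=YBWR D=OBYY L=GWOW
After move 5 (F): F=GGRO U=YWWW R=RBGR D=WYYY L=GOOB
After move 6 (R): R=GRRB U=YGWO F=GYRY D=WBYO B=WRWB
After move 7 (R): R=RGBR U=YYWY F=GBRO D=WWYW B=ORGB
Query: L face = GOOB

Answer: G O O B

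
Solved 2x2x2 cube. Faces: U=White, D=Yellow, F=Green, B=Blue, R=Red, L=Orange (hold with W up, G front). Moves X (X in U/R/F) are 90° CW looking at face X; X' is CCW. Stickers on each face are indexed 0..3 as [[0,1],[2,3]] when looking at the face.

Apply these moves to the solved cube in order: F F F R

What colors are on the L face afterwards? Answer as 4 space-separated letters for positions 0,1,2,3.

After move 1 (F): F=GGGG U=WWOO R=WRWR D=RRYY L=OYOY
After move 2 (F): F=GGGG U=WWYY R=OROR D=WWYY L=OROR
After move 3 (F): F=GGGG U=WWRR R=YRYR D=OOYY L=OWOW
After move 4 (R): R=YYRR U=WGRG F=GOGY D=OBYB B=RBWB
Query: L face = OWOW

Answer: O W O W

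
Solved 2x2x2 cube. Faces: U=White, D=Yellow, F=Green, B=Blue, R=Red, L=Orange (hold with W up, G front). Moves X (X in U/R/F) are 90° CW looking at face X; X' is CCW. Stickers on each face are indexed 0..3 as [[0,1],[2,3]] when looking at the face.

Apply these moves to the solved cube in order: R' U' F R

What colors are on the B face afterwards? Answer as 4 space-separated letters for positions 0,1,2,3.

Answer: B R B B

Derivation:
After move 1 (R'): R=RRRR U=WBWB F=GWGW D=YGYG B=YBYB
After move 2 (U'): U=BBWW F=OOGW R=GWRR B=RRYB L=YBOO
After move 3 (F): F=GOWO U=BBOB R=WWWR D=RGYG L=YYOG
After move 4 (R): R=WWRW U=BOOO F=GGWG D=RYYR B=BRBB
Query: B face = BRBB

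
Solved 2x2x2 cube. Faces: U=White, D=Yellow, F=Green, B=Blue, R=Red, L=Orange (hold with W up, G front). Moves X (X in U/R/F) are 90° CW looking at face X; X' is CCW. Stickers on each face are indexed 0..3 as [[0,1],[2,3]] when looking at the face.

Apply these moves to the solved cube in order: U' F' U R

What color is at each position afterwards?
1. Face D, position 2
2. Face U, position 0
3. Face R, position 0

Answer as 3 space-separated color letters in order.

Answer: Y G Y

Derivation:
After move 1 (U'): U=WWWW F=OOGG R=GGRR B=RRBB L=BBOO
After move 2 (F'): F=OGOG U=WWGR R=YGYR D=BOYY L=BWOW
After move 3 (U): U=GWRW F=YGOG R=RRYR B=BWBB L=OGOW
After move 4 (R): R=YRRR U=GGRG F=YOOY D=BBYB B=WWWB
Query 1: D[2] = Y
Query 2: U[0] = G
Query 3: R[0] = Y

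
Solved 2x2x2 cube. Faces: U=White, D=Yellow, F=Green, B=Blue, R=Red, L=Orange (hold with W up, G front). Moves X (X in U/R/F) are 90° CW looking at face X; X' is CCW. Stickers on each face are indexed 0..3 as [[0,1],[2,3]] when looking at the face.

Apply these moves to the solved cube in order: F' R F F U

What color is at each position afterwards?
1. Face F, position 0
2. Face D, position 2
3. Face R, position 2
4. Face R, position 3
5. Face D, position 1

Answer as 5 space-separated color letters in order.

Answer: W Y W R R

Derivation:
After move 1 (F'): F=GGGG U=WWRR R=YRYR D=OOYY L=OWOW
After move 2 (R): R=YYRR U=WGRG F=GOGY D=OBYB B=RBWB
After move 3 (F): F=GGYO U=WGWW R=RYGR D=RYYB L=OOOB
After move 4 (F): F=YGOG U=WGBO R=WYWR D=GRYB L=OROY
After move 5 (U): U=BWOG F=WYOG R=RBWR B=ORWB L=YGOY
Query 1: F[0] = W
Query 2: D[2] = Y
Query 3: R[2] = W
Query 4: R[3] = R
Query 5: D[1] = R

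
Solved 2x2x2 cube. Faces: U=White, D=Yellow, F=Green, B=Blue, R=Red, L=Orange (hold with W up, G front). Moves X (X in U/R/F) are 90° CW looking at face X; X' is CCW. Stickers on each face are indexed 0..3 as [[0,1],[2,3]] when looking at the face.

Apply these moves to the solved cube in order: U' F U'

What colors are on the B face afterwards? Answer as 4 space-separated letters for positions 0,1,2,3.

After move 1 (U'): U=WWWW F=OOGG R=GGRR B=RRBB L=BBOO
After move 2 (F): F=GOGO U=WWOB R=WGWR D=RGYY L=BYOY
After move 3 (U'): U=WBWO F=BYGO R=GOWR B=WGBB L=RROY
Query: B face = WGBB

Answer: W G B B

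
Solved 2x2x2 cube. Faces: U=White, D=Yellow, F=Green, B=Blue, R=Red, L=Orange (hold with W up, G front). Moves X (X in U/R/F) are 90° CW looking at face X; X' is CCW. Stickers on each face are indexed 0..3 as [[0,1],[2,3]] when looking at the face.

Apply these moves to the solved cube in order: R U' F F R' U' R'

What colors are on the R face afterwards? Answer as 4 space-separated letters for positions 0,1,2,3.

Answer: G B Y O

Derivation:
After move 1 (R): R=RRRR U=WGWG F=GYGY D=YBYB B=WBWB
After move 2 (U'): U=GGWW F=OOGY R=GYRR B=RRWB L=WBOO
After move 3 (F): F=GOYO U=GGOB R=WYWR D=RGYB L=WYOB
After move 4 (F): F=YGOO U=GGBY R=OYBR D=WWYB L=WROG
After move 5 (R'): R=YROB U=GWBR F=YGOY D=WGYO B=BRWB
After move 6 (U'): U=WRGB F=WROY R=YGOB B=YRWB L=BROG
After move 7 (R'): R=GBYO U=WWGY F=WROB D=WRYY B=ORGB
Query: R face = GBYO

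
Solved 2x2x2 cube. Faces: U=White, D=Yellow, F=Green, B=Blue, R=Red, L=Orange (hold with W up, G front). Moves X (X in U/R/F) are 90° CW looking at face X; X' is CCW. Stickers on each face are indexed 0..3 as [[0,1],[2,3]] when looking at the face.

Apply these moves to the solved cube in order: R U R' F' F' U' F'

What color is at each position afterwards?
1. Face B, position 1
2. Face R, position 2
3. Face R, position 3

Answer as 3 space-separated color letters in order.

After move 1 (R): R=RRRR U=WGWG F=GYGY D=YBYB B=WBWB
After move 2 (U): U=WWGG F=RRGY R=WBRR B=OOWB L=GYOO
After move 3 (R'): R=BRWR U=WWGO F=RWGG D=YRYY B=BOBB
After move 4 (F'): F=WGRG U=WWBW R=RRYR D=YOYY L=GOOG
After move 5 (F'): F=GGWR U=WWRY R=ORYR D=OGYY L=GWOB
After move 6 (U'): U=WYWR F=GWWR R=GGYR B=ORBB L=BOOB
After move 7 (F'): F=WRGW U=WYGY R=GGOR D=OBYY L=BROW
Query 1: B[1] = R
Query 2: R[2] = O
Query 3: R[3] = R

Answer: R O R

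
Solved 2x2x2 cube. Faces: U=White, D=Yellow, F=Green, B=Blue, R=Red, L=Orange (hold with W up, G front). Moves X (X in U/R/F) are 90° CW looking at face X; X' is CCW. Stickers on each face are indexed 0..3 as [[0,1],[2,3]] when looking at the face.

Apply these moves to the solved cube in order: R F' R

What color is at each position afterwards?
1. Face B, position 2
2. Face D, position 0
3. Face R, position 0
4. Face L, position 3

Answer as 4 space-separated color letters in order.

Answer: G O Y W

Derivation:
After move 1 (R): R=RRRR U=WGWG F=GYGY D=YBYB B=WBWB
After move 2 (F'): F=YYGG U=WGRR R=BRYR D=OOYB L=OGOW
After move 3 (R): R=YBRR U=WYRG F=YOGB D=OWYW B=RBGB
Query 1: B[2] = G
Query 2: D[0] = O
Query 3: R[0] = Y
Query 4: L[3] = W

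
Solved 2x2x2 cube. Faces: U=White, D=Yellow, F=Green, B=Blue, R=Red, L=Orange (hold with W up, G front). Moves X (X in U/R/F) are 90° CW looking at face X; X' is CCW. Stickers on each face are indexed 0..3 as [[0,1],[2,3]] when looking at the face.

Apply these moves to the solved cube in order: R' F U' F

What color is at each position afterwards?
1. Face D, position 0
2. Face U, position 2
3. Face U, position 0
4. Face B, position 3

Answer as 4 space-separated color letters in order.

Answer: B G B B

Derivation:
After move 1 (R'): R=RRRR U=WBWB F=GWGW D=YGYG B=YBYB
After move 2 (F): F=GGWW U=WBOO R=WRBR D=RRYG L=OYOG
After move 3 (U'): U=BOWO F=OYWW R=GGBR B=WRYB L=YBOG
After move 4 (F): F=WOWY U=BOGB R=WGOR D=BGYG L=YROR
Query 1: D[0] = B
Query 2: U[2] = G
Query 3: U[0] = B
Query 4: B[3] = B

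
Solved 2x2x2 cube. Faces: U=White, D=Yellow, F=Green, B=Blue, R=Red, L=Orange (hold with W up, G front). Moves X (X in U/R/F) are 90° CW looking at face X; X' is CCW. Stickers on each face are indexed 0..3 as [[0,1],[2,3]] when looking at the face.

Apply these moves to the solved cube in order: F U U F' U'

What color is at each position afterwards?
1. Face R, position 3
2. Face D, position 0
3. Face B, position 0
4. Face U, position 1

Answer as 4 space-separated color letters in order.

Answer: R R R W

Derivation:
After move 1 (F): F=GGGG U=WWOO R=WRWR D=RRYY L=OYOY
After move 2 (U): U=OWOW F=WRGG R=BBWR B=OYBB L=GGOY
After move 3 (U): U=OOWW F=BBGG R=OYWR B=GGBB L=WROY
After move 4 (F'): F=BGBG U=OOOW R=RYRR D=RYYY L=WWOW
After move 5 (U'): U=OWOO F=WWBG R=BGRR B=RYBB L=GGOW
Query 1: R[3] = R
Query 2: D[0] = R
Query 3: B[0] = R
Query 4: U[1] = W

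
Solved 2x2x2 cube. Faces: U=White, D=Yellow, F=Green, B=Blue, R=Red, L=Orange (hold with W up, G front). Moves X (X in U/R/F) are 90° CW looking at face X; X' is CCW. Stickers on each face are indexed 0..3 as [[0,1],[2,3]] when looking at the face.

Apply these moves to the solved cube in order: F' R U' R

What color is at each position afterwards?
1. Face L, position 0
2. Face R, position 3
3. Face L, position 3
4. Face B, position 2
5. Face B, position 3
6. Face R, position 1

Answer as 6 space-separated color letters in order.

After move 1 (F'): F=GGGG U=WWRR R=YRYR D=OOYY L=OWOW
After move 2 (R): R=YYRR U=WGRG F=GOGY D=OBYB B=RBWB
After move 3 (U'): U=GGWR F=OWGY R=GORR B=YYWB L=RBOW
After move 4 (R): R=RGRO U=GWWY F=OBGB D=OWYY B=RYGB
Query 1: L[0] = R
Query 2: R[3] = O
Query 3: L[3] = W
Query 4: B[2] = G
Query 5: B[3] = B
Query 6: R[1] = G

Answer: R O W G B G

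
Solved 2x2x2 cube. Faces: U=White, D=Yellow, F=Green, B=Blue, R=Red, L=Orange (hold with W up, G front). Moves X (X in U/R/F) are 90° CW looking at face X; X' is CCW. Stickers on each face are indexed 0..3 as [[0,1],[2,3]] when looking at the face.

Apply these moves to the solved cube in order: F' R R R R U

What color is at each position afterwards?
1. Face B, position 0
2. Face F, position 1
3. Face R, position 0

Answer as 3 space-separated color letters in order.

Answer: O R B

Derivation:
After move 1 (F'): F=GGGG U=WWRR R=YRYR D=OOYY L=OWOW
After move 2 (R): R=YYRR U=WGRG F=GOGY D=OBYB B=RBWB
After move 3 (R): R=RYRY U=WORY F=GBGB D=OWYR B=GBGB
After move 4 (R): R=RRYY U=WBRB F=GWGR D=OGYG B=YBOB
After move 5 (R): R=YRYR U=WWRR F=GGGG D=OOYY B=BBBB
After move 6 (U): U=RWRW F=YRGG R=BBYR B=OWBB L=GGOW
Query 1: B[0] = O
Query 2: F[1] = R
Query 3: R[0] = B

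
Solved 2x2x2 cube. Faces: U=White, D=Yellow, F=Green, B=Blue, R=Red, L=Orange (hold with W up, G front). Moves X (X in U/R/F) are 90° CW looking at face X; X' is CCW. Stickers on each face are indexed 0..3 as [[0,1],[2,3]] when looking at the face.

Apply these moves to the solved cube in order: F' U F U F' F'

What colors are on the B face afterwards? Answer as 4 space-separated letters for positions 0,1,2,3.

After move 1 (F'): F=GGGG U=WWRR R=YRYR D=OOYY L=OWOW
After move 2 (U): U=RWRW F=YRGG R=BBYR B=OWBB L=GGOW
After move 3 (F): F=GYGR U=RWWG R=RBWR D=YBYY L=GOOO
After move 4 (U): U=WRGW F=RBGR R=OWWR B=GOBB L=GYOO
After move 5 (F'): F=BRRG U=WROW R=BWYR D=YOYY L=GWOG
After move 6 (F'): F=RGBR U=WRBY R=OWYR D=WGYY L=GWOO
Query: B face = GOBB

Answer: G O B B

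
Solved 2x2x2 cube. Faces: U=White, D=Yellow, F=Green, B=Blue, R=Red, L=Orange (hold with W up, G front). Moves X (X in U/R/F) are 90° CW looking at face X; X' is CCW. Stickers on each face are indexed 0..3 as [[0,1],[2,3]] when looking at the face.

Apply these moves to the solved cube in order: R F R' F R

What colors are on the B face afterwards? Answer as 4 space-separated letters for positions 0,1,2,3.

Answer: Y B W B

Derivation:
After move 1 (R): R=RRRR U=WGWG F=GYGY D=YBYB B=WBWB
After move 2 (F): F=GGYY U=WGOO R=WRGR D=RRYB L=OYOB
After move 3 (R'): R=RRWG U=WWOW F=GGYO D=RGYY B=BBRB
After move 4 (F): F=YGOG U=WWBY R=ORWG D=WRYY L=OROG
After move 5 (R): R=WOGR U=WGBG F=YROY D=WRYB B=YBWB
Query: B face = YBWB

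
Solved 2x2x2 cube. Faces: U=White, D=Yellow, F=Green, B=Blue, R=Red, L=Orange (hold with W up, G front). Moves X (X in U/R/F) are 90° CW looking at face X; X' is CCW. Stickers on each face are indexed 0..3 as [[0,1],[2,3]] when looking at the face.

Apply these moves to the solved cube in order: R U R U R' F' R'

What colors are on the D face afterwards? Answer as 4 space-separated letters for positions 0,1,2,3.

Answer: B R Y G

Derivation:
After move 1 (R): R=RRRR U=WGWG F=GYGY D=YBYB B=WBWB
After move 2 (U): U=WWGG F=RRGY R=WBRR B=OOWB L=GYOO
After move 3 (R): R=RWRB U=WRGY F=RBGB D=YWYO B=GOWB
After move 4 (U): U=GWYR F=RWGB R=GORB B=GYWB L=RBOO
After move 5 (R'): R=OBGR U=GWYG F=RWGR D=YWYB B=OYWB
After move 6 (F'): F=WRRG U=GWOG R=WBYR D=BOYB L=RGOY
After move 7 (R'): R=BRWY U=GWOO F=WWRG D=BRYG B=BYOB
Query: D face = BRYG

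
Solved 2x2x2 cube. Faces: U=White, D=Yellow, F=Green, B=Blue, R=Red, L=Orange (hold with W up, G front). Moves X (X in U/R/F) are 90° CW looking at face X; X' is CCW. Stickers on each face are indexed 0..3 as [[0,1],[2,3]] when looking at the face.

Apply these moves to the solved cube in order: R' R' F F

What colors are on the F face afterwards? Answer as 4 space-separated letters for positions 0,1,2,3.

Answer: B G B G

Derivation:
After move 1 (R'): R=RRRR U=WBWB F=GWGW D=YGYG B=YBYB
After move 2 (R'): R=RRRR U=WYWY F=GBGB D=YWYW B=GBGB
After move 3 (F): F=GGBB U=WYOO R=WRYR D=RRYW L=OYOW
After move 4 (F): F=BGBG U=WYWY R=OROR D=YWYW L=OROR
Query: F face = BGBG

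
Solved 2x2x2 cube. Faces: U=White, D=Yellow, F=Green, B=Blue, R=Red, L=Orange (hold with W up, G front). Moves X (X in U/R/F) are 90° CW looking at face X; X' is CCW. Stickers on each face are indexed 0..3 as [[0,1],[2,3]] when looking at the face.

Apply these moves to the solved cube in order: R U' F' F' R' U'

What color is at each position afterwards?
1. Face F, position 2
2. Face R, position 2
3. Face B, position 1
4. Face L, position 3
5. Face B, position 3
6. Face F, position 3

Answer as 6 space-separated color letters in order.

After move 1 (R): R=RRRR U=WGWG F=GYGY D=YBYB B=WBWB
After move 2 (U'): U=GGWW F=OOGY R=GYRR B=RRWB L=WBOO
After move 3 (F'): F=OYOG U=GGGR R=BYYR D=BOYB L=WWOW
After move 4 (F'): F=YGOO U=GGBY R=OYBR D=WWYB L=WROG
After move 5 (R'): R=YROB U=GWBR F=YGOY D=WGYO B=BRWB
After move 6 (U'): U=WRGB F=WROY R=YGOB B=YRWB L=BROG
Query 1: F[2] = O
Query 2: R[2] = O
Query 3: B[1] = R
Query 4: L[3] = G
Query 5: B[3] = B
Query 6: F[3] = Y

Answer: O O R G B Y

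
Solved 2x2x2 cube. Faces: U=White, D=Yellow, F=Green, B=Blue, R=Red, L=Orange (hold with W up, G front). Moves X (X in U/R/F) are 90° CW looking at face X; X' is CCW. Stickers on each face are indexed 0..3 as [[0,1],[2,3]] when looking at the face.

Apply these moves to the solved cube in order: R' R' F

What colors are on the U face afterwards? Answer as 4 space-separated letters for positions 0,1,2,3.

Answer: W Y O O

Derivation:
After move 1 (R'): R=RRRR U=WBWB F=GWGW D=YGYG B=YBYB
After move 2 (R'): R=RRRR U=WYWY F=GBGB D=YWYW B=GBGB
After move 3 (F): F=GGBB U=WYOO R=WRYR D=RRYW L=OYOW
Query: U face = WYOO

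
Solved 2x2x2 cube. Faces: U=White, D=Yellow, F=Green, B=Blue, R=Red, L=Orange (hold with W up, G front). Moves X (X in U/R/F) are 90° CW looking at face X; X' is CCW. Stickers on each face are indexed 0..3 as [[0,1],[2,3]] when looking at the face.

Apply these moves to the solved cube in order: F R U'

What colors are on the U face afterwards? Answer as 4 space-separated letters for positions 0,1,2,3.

After move 1 (F): F=GGGG U=WWOO R=WRWR D=RRYY L=OYOY
After move 2 (R): R=WWRR U=WGOG F=GRGY D=RBYB B=OBWB
After move 3 (U'): U=GGWO F=OYGY R=GRRR B=WWWB L=OBOY
Query: U face = GGWO

Answer: G G W O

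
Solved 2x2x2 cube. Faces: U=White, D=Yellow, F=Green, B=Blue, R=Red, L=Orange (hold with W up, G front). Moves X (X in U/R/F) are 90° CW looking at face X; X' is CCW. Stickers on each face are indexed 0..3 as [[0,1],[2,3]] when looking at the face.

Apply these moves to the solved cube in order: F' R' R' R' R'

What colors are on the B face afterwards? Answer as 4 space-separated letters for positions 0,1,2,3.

After move 1 (F'): F=GGGG U=WWRR R=YRYR D=OOYY L=OWOW
After move 2 (R'): R=RRYY U=WBRB F=GWGR D=OGYG B=YBOB
After move 3 (R'): R=RYRY U=WORY F=GBGB D=OWYR B=GBGB
After move 4 (R'): R=YYRR U=WGRG F=GOGY D=OBYB B=RBWB
After move 5 (R'): R=YRYR U=WWRR F=GGGG D=OOYY B=BBBB
Query: B face = BBBB

Answer: B B B B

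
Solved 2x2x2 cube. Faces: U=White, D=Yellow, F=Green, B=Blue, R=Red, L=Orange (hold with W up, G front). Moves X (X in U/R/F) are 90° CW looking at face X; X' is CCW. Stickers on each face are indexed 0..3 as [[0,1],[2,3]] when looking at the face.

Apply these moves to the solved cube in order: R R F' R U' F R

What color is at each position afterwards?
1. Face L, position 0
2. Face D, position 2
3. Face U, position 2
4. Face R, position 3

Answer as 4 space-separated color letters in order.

After move 1 (R): R=RRRR U=WGWG F=GYGY D=YBYB B=WBWB
After move 2 (R): R=RRRR U=WYWY F=GBGB D=YWYW B=GBGB
After move 3 (F'): F=BBGG U=WYRR R=WRYR D=OOYW L=OYOW
After move 4 (R): R=YWRR U=WBRG F=BOGW D=OGYG B=RBYB
After move 5 (U'): U=BGWR F=OYGW R=BORR B=YWYB L=RBOW
After move 6 (F): F=GOWY U=BGWB R=WORR D=RBYG L=ROOG
After move 7 (R): R=RWRO U=BOWY F=GBWG D=RYYY B=BWGB
Query 1: L[0] = R
Query 2: D[2] = Y
Query 3: U[2] = W
Query 4: R[3] = O

Answer: R Y W O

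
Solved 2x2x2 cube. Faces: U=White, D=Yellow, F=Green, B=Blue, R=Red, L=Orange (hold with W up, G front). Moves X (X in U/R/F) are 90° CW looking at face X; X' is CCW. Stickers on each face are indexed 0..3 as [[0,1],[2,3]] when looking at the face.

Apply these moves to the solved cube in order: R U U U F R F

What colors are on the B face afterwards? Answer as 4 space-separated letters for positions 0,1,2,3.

Answer: B R G B

Derivation:
After move 1 (R): R=RRRR U=WGWG F=GYGY D=YBYB B=WBWB
After move 2 (U): U=WWGG F=RRGY R=WBRR B=OOWB L=GYOO
After move 3 (U): U=GWGW F=WBGY R=OORR B=GYWB L=RROO
After move 4 (U): U=GGWW F=OOGY R=GYRR B=RRWB L=WBOO
After move 5 (F): F=GOYO U=GGOB R=WYWR D=RGYB L=WYOB
After move 6 (R): R=WWRY U=GOOO F=GGYB D=RWYR B=BRGB
After move 7 (F): F=YGBG U=GOBY R=OWOY D=RWYR L=WROW
Query: B face = BRGB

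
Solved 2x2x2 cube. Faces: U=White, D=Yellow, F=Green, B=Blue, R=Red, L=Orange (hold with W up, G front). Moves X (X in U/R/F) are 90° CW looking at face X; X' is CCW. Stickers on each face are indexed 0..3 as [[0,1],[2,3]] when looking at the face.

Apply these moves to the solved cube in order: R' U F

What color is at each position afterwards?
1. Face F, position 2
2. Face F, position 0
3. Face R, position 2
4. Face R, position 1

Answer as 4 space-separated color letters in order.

After move 1 (R'): R=RRRR U=WBWB F=GWGW D=YGYG B=YBYB
After move 2 (U): U=WWBB F=RRGW R=YBRR B=OOYB L=GWOO
After move 3 (F): F=GRWR U=WWOW R=BBBR D=RYYG L=GYOG
Query 1: F[2] = W
Query 2: F[0] = G
Query 3: R[2] = B
Query 4: R[1] = B

Answer: W G B B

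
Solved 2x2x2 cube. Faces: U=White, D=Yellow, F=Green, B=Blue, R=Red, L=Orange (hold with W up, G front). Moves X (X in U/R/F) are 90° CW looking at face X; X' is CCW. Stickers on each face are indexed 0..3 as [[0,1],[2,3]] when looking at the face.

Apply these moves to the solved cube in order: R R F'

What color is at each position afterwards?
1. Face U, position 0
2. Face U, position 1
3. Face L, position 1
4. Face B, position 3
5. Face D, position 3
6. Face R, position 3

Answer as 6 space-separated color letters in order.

Answer: W Y Y B W R

Derivation:
After move 1 (R): R=RRRR U=WGWG F=GYGY D=YBYB B=WBWB
After move 2 (R): R=RRRR U=WYWY F=GBGB D=YWYW B=GBGB
After move 3 (F'): F=BBGG U=WYRR R=WRYR D=OOYW L=OYOW
Query 1: U[0] = W
Query 2: U[1] = Y
Query 3: L[1] = Y
Query 4: B[3] = B
Query 5: D[3] = W
Query 6: R[3] = R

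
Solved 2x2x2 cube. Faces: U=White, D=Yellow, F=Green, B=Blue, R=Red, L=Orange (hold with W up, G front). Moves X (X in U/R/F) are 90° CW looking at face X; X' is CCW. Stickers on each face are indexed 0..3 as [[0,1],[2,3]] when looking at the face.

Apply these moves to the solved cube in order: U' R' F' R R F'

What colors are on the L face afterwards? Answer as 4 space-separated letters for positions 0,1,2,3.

After move 1 (U'): U=WWWW F=OOGG R=GGRR B=RRBB L=BBOO
After move 2 (R'): R=GRGR U=WBWR F=OWGW D=YOYG B=YRYB
After move 3 (F'): F=WWOG U=WBGG R=ORYR D=BOYG L=BROW
After move 4 (R): R=YORR U=WWGG F=WOOG D=BYYY B=GRBB
After move 5 (R): R=RYRO U=WOGG F=WYOY D=BBYG B=GRWB
After move 6 (F'): F=YYWO U=WORR R=BYBO D=RWYG L=BGOG
Query: L face = BGOG

Answer: B G O G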